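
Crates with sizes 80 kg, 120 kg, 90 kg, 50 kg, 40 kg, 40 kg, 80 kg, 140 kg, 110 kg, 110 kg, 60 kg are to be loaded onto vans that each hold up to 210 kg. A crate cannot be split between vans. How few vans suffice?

Total = 140 + 120 + 110 + 110 + 90 + 80 + 80 + 60 + 50 + 40 + 40 = 920 kg.
Lower bound: ⌈920/210⌉ = 5 vans.
A packing using 5 vans:
  van 1: 140 + 60 = 200
  van 2: 120 + 90 = 210
  van 3: 110 + 80 = 190
  van 4: 110 + 80 = 190
  van 5: 50 + 40 + 40 = 130
This matches the lower bound, so 5 is optimal.

5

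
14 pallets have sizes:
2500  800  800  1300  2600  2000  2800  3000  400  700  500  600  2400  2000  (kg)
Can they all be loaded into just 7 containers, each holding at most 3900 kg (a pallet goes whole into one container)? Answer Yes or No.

Yes

A valid assignment using 7 containers:
  container 1: 3000 + 800 = 3800
  container 2: 2800 + 800 = 3600
  container 3: 2600 + 1300 = 3900
  container 4: 2500 + 700 + 600 = 3800
  container 5: 2400 + 500 + 400 = 3300
  container 6: 2000 = 2000
  container 7: 2000 = 2000
Every load is within 3900 kg, so 7 containers suffice.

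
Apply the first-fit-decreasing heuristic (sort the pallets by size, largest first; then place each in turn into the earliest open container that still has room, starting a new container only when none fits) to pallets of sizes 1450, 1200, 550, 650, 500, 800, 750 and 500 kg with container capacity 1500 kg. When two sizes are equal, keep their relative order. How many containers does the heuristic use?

5

Sorted descending: 1450, 1200, 800, 750, 650, 550, 500, 500.
  1450 → container 1 (new)  [load 1450/1500]
  1200 → container 2 (new)  [load 1200/1500]
  800 → container 3 (new)  [load 800/1500]
  750 → container 4 (new)  [load 750/1500]
  650 → container 3  [load 1450/1500]
  550 → container 4  [load 1300/1500]
  500 → container 5 (new)  [load 500/1500]
  500 → container 5  [load 1000/1500]
5 containers opened.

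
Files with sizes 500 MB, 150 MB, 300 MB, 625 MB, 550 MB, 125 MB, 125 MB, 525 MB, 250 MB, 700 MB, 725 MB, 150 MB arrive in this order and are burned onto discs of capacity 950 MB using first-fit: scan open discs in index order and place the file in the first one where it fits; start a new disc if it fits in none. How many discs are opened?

  500 → disc 1 (new)  [load 500/950]
  150 → disc 1  [load 650/950]
  300 → disc 1  [load 950/950]
  625 → disc 2 (new)  [load 625/950]
  550 → disc 3 (new)  [load 550/950]
  125 → disc 2  [load 750/950]
  125 → disc 2  [load 875/950]
  525 → disc 4 (new)  [load 525/950]
  250 → disc 3  [load 800/950]
  700 → disc 5 (new)  [load 700/950]
  725 → disc 6 (new)  [load 725/950]
  150 → disc 3  [load 950/950]
6 discs opened.

6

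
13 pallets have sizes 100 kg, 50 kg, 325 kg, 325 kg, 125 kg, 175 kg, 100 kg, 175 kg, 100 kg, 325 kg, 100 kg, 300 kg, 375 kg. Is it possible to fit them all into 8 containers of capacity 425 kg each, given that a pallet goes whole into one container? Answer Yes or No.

A valid assignment using 7 containers:
  container 1: 375 + 50 = 425
  container 2: 325 + 100 = 425
  container 3: 325 + 100 = 425
  container 4: 325 + 100 = 425
  container 5: 300 + 125 = 425
  container 6: 175 + 175 = 350
  container 7: 100 = 100
That uses only 7 ≤ 8, so 8 containers are enough.

Yes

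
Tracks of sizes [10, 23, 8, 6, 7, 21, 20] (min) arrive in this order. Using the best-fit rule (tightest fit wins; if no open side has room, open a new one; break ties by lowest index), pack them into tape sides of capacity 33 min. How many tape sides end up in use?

  10 → side 1 (new)  [load 10/33]
  23 → side 1  [load 33/33]
  8 → side 2 (new)  [load 8/33]
  6 → side 2  [load 14/33]
  7 → side 2  [load 21/33]
  21 → side 3 (new)  [load 21/33]
  20 → side 4 (new)  [load 20/33]
4 tape sides opened.

4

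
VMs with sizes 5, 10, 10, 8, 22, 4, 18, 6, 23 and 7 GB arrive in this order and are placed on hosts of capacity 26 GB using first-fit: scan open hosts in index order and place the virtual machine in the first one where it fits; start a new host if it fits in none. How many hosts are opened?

  5 → host 1 (new)  [load 5/26]
  10 → host 1  [load 15/26]
  10 → host 1  [load 25/26]
  8 → host 2 (new)  [load 8/26]
  22 → host 3 (new)  [load 22/26]
  4 → host 2  [load 12/26]
  18 → host 4 (new)  [load 18/26]
  6 → host 2  [load 18/26]
  23 → host 5 (new)  [load 23/26]
  7 → host 2  [load 25/26]
5 hosts opened.

5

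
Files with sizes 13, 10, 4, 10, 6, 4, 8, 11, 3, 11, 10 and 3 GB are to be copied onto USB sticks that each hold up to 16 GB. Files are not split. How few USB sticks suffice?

Total = 13 + 11 + 11 + 10 + 10 + 10 + 8 + 6 + 4 + 4 + 3 + 3 = 93 GB.
Lower bound: ⌈93/16⌉ = 6 USB sticks.
A packing using 7 USB sticks:
  USB stick 1: 13 + 3 = 16
  USB stick 2: 11 + 4 = 15
  USB stick 3: 11 + 4 = 15
  USB stick 4: 10 + 6 = 16
  USB stick 5: 10 + 3 = 13
  USB stick 6: 10 = 10
  USB stick 7: 8 = 8
No arrangement into 6 USB sticks stays within capacity, so 7 is optimal.

7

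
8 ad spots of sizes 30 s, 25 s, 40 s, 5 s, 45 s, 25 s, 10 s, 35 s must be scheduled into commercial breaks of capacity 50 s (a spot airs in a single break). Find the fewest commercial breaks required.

Total = 45 + 40 + 35 + 30 + 25 + 25 + 10 + 5 = 215 s.
Lower bound: ⌈215/50⌉ = 5 commercial breaks.
A packing using 5 commercial breaks:
  break 1: 45 + 5 = 50
  break 2: 40 + 10 = 50
  break 3: 35 = 35
  break 4: 30 = 30
  break 5: 25 + 25 = 50
This matches the lower bound, so 5 is optimal.

5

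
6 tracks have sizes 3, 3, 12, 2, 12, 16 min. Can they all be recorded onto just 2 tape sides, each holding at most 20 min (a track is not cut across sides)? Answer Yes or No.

No

Total = 48 min; ⌈48/20⌉ = 3.
At least 3 tape sides are required, but only 2 are allowed.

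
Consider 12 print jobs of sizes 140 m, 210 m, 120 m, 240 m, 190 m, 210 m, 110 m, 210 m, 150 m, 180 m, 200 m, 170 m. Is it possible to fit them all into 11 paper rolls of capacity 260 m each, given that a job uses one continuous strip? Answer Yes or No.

A valid assignment using 10 paper rolls:
  roll 1: 240 = 240
  roll 2: 210 = 210
  roll 3: 210 = 210
  roll 4: 210 = 210
  roll 5: 200 = 200
  roll 6: 190 = 190
  roll 7: 180 = 180
  roll 8: 170 = 170
  roll 9: 150 + 110 = 260
  roll 10: 140 + 120 = 260
That uses only 10 ≤ 11, so 11 paper rolls are enough.

Yes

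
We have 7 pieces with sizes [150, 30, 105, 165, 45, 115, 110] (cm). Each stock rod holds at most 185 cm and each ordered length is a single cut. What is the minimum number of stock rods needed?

5

Total = 165 + 150 + 115 + 110 + 105 + 45 + 30 = 720 cm.
Lower bound: ⌈720/185⌉ = 4 stock rods.
Also, 5 pieces each exceed 185/2 cm, and no two of those can share a stock rod, so at least 5 stock rods are needed.
A packing using 5 stock rods:
  stock rod 1: 165 = 165
  stock rod 2: 150 + 30 = 180
  stock rod 3: 115 + 45 = 160
  stock rod 4: 110 = 110
  stock rod 5: 105 = 105
This matches the lower bound, so 5 is optimal.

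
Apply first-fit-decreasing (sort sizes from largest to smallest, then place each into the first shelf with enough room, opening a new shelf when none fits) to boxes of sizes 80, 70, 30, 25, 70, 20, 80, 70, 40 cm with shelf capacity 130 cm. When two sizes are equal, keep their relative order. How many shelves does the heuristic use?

5

Sorted descending: 80, 80, 70, 70, 70, 40, 30, 25, 20.
  80 → shelf 1 (new)  [load 80/130]
  80 → shelf 2 (new)  [load 80/130]
  70 → shelf 3 (new)  [load 70/130]
  70 → shelf 4 (new)  [load 70/130]
  70 → shelf 5 (new)  [load 70/130]
  40 → shelf 1  [load 120/130]
  30 → shelf 2  [load 110/130]
  25 → shelf 3  [load 95/130]
  20 → shelf 2  [load 130/130]
5 shelves opened.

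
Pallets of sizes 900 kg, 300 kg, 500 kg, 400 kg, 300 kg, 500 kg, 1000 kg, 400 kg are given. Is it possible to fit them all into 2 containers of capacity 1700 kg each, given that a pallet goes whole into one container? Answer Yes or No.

Total = 4300 kg; ⌈4300/1700⌉ = 3.
At least 3 containers are required, but only 2 are allowed.

No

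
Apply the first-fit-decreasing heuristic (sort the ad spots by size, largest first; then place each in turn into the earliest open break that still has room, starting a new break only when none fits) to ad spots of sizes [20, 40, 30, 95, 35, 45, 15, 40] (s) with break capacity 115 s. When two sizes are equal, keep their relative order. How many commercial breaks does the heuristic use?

Sorted descending: 95, 45, 40, 40, 35, 30, 20, 15.
  95 → break 1 (new)  [load 95/115]
  45 → break 2 (new)  [load 45/115]
  40 → break 2  [load 85/115]
  40 → break 3 (new)  [load 40/115]
  35 → break 3  [load 75/115]
  30 → break 2  [load 115/115]
  20 → break 1  [load 115/115]
  15 → break 3  [load 90/115]
3 commercial breaks opened.

3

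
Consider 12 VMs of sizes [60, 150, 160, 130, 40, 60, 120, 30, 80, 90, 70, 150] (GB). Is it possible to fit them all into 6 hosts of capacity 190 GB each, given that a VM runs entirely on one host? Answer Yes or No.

Total = 1140 GB; ⌈1140/190⌉ = 6.
The bound of 6 does not rule out 6, but exhaustive search shows no assignment into 6 hosts of capacity 190 GB exists — the minimum is 7.

No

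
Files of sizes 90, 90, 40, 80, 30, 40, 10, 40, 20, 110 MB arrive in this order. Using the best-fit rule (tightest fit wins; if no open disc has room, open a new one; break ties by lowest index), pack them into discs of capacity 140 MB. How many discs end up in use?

5

  90 → disc 1 (new)  [load 90/140]
  90 → disc 2 (new)  [load 90/140]
  40 → disc 1  [load 130/140]
  80 → disc 3 (new)  [load 80/140]
  30 → disc 2  [load 120/140]
  40 → disc 3  [load 120/140]
  10 → disc 1  [load 140/140]
  40 → disc 4 (new)  [load 40/140]
  20 → disc 2  [load 140/140]
  110 → disc 5 (new)  [load 110/140]
5 discs opened.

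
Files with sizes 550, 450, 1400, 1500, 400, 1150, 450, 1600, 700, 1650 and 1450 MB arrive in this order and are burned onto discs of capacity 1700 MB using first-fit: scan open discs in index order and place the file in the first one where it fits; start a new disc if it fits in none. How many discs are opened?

8

  550 → disc 1 (new)  [load 550/1700]
  450 → disc 1  [load 1000/1700]
  1400 → disc 2 (new)  [load 1400/1700]
  1500 → disc 3 (new)  [load 1500/1700]
  400 → disc 1  [load 1400/1700]
  1150 → disc 4 (new)  [load 1150/1700]
  450 → disc 4  [load 1600/1700]
  1600 → disc 5 (new)  [load 1600/1700]
  700 → disc 6 (new)  [load 700/1700]
  1650 → disc 7 (new)  [load 1650/1700]
  1450 → disc 8 (new)  [load 1450/1700]
8 discs opened.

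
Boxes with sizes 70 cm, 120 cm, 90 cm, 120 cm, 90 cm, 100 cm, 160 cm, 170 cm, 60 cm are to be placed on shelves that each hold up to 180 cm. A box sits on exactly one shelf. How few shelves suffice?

Total = 170 + 160 + 120 + 120 + 100 + 90 + 90 + 70 + 60 = 980 cm.
Lower bound: ⌈980/180⌉ = 6 shelves.
A packing using 6 shelves:
  shelf 1: 170 = 170
  shelf 2: 160 = 160
  shelf 3: 120 + 60 = 180
  shelf 4: 120 = 120
  shelf 5: 100 + 70 = 170
  shelf 6: 90 + 90 = 180
This matches the lower bound, so 6 is optimal.

6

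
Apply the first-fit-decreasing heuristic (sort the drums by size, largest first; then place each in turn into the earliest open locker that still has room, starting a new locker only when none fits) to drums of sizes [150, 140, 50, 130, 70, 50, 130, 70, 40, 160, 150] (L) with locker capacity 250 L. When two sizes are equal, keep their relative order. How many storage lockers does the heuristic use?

6

Sorted descending: 160, 150, 150, 140, 130, 130, 70, 70, 50, 50, 40.
  160 → locker 1 (new)  [load 160/250]
  150 → locker 2 (new)  [load 150/250]
  150 → locker 3 (new)  [load 150/250]
  140 → locker 4 (new)  [load 140/250]
  130 → locker 5 (new)  [load 130/250]
  130 → locker 6 (new)  [load 130/250]
  70 → locker 1  [load 230/250]
  70 → locker 2  [load 220/250]
  50 → locker 3  [load 200/250]
  50 → locker 3  [load 250/250]
  40 → locker 4  [load 180/250]
6 storage lockers opened.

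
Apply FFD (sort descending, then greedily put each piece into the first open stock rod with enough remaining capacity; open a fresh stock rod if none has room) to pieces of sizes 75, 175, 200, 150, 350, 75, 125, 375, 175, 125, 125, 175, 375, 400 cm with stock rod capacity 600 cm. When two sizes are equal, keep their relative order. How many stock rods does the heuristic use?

5

Sorted descending: 400, 375, 375, 350, 200, 175, 175, 175, 150, 125, 125, 125, 75, 75.
  400 → stock rod 1 (new)  [load 400/600]
  375 → stock rod 2 (new)  [load 375/600]
  375 → stock rod 3 (new)  [load 375/600]
  350 → stock rod 4 (new)  [load 350/600]
  200 → stock rod 1  [load 600/600]
  175 → stock rod 2  [load 550/600]
  175 → stock rod 3  [load 550/600]
  175 → stock rod 4  [load 525/600]
  150 → stock rod 5 (new)  [load 150/600]
  125 → stock rod 5  [load 275/600]
  125 → stock rod 5  [load 400/600]
  125 → stock rod 5  [load 525/600]
  75 → stock rod 4  [load 600/600]
  75 → stock rod 5  [load 600/600]
5 stock rods opened.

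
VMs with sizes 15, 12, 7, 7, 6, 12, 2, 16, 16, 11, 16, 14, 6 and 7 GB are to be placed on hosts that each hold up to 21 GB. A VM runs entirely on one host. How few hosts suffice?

Total = 16 + 16 + 16 + 15 + 14 + 12 + 12 + 11 + 7 + 7 + 7 + 6 + 6 + 2 = 147 GB.
Lower bound: ⌈147/21⌉ = 7 hosts.
Also, 8 VMs each exceed 21/2 GB, and no two of those can share a host, so at least 8 hosts are needed.
A packing using 8 hosts:
  host 1: 16 + 2 = 18
  host 2: 16 = 16
  host 3: 16 = 16
  host 4: 15 + 6 = 21
  host 5: 14 + 7 = 21
  host 6: 12 + 7 = 19
  host 7: 12 + 7 = 19
  host 8: 11 + 6 = 17
This matches the lower bound, so 8 is optimal.

8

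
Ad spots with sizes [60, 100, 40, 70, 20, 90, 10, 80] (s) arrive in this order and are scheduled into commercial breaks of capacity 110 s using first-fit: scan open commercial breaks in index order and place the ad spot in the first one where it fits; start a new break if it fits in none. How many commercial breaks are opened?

  60 → break 1 (new)  [load 60/110]
  100 → break 2 (new)  [load 100/110]
  40 → break 1  [load 100/110]
  70 → break 3 (new)  [load 70/110]
  20 → break 3  [load 90/110]
  90 → break 4 (new)  [load 90/110]
  10 → break 1  [load 110/110]
  80 → break 5 (new)  [load 80/110]
5 commercial breaks opened.

5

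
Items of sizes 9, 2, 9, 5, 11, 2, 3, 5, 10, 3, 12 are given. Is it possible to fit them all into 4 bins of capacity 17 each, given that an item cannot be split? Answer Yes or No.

Total = 71; ⌈71/17⌉ = 5.
At least 5 bins are required, but only 4 are allowed.

No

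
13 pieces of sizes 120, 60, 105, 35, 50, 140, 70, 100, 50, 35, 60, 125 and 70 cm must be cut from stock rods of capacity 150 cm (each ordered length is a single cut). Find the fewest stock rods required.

8

Total = 140 + 125 + 120 + 105 + 100 + 70 + 70 + 60 + 60 + 50 + 50 + 35 + 35 = 1020 cm.
Lower bound: ⌈1020/150⌉ = 7 stock rods.
A packing using 8 stock rods:
  stock rod 1: 140 = 140
  stock rod 2: 125 = 125
  stock rod 3: 120 = 120
  stock rod 4: 105 + 35 = 140
  stock rod 5: 100 + 50 = 150
  stock rod 6: 70 + 70 = 140
  stock rod 7: 60 + 60 = 120
  stock rod 8: 50 + 35 = 85
No arrangement into 7 stock rods stays within capacity, so 8 is optimal.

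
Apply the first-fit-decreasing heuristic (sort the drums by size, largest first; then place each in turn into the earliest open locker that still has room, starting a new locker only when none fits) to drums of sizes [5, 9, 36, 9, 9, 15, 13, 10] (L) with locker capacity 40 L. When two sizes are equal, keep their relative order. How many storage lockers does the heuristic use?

3

Sorted descending: 36, 15, 13, 10, 9, 9, 9, 5.
  36 → locker 1 (new)  [load 36/40]
  15 → locker 2 (new)  [load 15/40]
  13 → locker 2  [load 28/40]
  10 → locker 2  [load 38/40]
  9 → locker 3 (new)  [load 9/40]
  9 → locker 3  [load 18/40]
  9 → locker 3  [load 27/40]
  5 → locker 3  [load 32/40]
3 storage lockers opened.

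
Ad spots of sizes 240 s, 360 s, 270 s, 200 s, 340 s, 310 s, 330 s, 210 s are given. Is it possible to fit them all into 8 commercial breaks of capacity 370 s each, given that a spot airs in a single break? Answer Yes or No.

A valid assignment using 8 commercial breaks:
  break 1: 360 = 360
  break 2: 340 = 340
  break 3: 330 = 330
  break 4: 310 = 310
  break 5: 270 = 270
  break 6: 240 = 240
  break 7: 210 = 210
  break 8: 200 = 200
Every load is within 370 s, so 8 commercial breaks suffice.

Yes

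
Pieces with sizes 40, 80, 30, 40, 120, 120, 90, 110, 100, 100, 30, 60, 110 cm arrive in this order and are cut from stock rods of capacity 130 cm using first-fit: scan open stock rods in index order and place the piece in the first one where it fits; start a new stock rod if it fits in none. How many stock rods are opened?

  40 → stock rod 1 (new)  [load 40/130]
  80 → stock rod 1  [load 120/130]
  30 → stock rod 2 (new)  [load 30/130]
  40 → stock rod 2  [load 70/130]
  120 → stock rod 3 (new)  [load 120/130]
  120 → stock rod 4 (new)  [load 120/130]
  90 → stock rod 5 (new)  [load 90/130]
  110 → stock rod 6 (new)  [load 110/130]
  100 → stock rod 7 (new)  [load 100/130]
  100 → stock rod 8 (new)  [load 100/130]
  30 → stock rod 2  [load 100/130]
  60 → stock rod 9 (new)  [load 60/130]
  110 → stock rod 10 (new)  [load 110/130]
10 stock rods opened.

10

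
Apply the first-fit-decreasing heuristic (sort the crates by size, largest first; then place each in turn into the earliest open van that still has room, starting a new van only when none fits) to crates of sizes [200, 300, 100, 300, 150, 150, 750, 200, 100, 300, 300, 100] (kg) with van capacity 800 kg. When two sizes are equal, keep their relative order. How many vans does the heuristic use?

Sorted descending: 750, 300, 300, 300, 300, 200, 200, 150, 150, 100, 100, 100.
  750 → van 1 (new)  [load 750/800]
  300 → van 2 (new)  [load 300/800]
  300 → van 2  [load 600/800]
  300 → van 3 (new)  [load 300/800]
  300 → van 3  [load 600/800]
  200 → van 2  [load 800/800]
  200 → van 3  [load 800/800]
  150 → van 4 (new)  [load 150/800]
  150 → van 4  [load 300/800]
  100 → van 4  [load 400/800]
  100 → van 4  [load 500/800]
  100 → van 4  [load 600/800]
4 vans opened.

4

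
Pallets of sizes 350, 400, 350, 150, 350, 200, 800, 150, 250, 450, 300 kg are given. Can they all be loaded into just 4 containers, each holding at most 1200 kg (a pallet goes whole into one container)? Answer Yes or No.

Yes

A valid assignment using 4 containers:
  container 1: 800 + 400 = 1200
  container 2: 450 + 350 + 350 = 1150
  container 3: 350 + 300 + 250 + 200 = 1100
  container 4: 150 + 150 = 300
Every load is within 1200 kg, so 4 containers suffice.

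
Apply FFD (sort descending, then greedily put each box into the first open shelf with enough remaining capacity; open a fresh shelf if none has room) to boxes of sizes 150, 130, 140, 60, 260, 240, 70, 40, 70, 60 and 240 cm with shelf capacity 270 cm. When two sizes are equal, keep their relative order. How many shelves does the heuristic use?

Sorted descending: 260, 240, 240, 150, 140, 130, 70, 70, 60, 60, 40.
  260 → shelf 1 (new)  [load 260/270]
  240 → shelf 2 (new)  [load 240/270]
  240 → shelf 3 (new)  [load 240/270]
  150 → shelf 4 (new)  [load 150/270]
  140 → shelf 5 (new)  [load 140/270]
  130 → shelf 5  [load 270/270]
  70 → shelf 4  [load 220/270]
  70 → shelf 6 (new)  [load 70/270]
  60 → shelf 6  [load 130/270]
  60 → shelf 6  [load 190/270]
  40 → shelf 4  [load 260/270]
6 shelves opened.

6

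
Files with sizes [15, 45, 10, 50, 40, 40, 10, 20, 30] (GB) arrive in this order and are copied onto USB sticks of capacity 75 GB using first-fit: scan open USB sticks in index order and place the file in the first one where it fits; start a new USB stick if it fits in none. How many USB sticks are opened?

4

  15 → USB stick 1 (new)  [load 15/75]
  45 → USB stick 1  [load 60/75]
  10 → USB stick 1  [load 70/75]
  50 → USB stick 2 (new)  [load 50/75]
  40 → USB stick 3 (new)  [load 40/75]
  40 → USB stick 4 (new)  [load 40/75]
  10 → USB stick 2  [load 60/75]
  20 → USB stick 3  [load 60/75]
  30 → USB stick 4  [load 70/75]
4 USB sticks opened.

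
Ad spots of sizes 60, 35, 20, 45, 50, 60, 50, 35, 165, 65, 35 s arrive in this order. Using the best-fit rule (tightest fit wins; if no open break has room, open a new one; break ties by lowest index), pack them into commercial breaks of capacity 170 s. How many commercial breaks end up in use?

  60 → break 1 (new)  [load 60/170]
  35 → break 1  [load 95/170]
  20 → break 1  [load 115/170]
  45 → break 1  [load 160/170]
  50 → break 2 (new)  [load 50/170]
  60 → break 2  [load 110/170]
  50 → break 2  [load 160/170]
  35 → break 3 (new)  [load 35/170]
  165 → break 4 (new)  [load 165/170]
  65 → break 3  [load 100/170]
  35 → break 3  [load 135/170]
4 commercial breaks opened.

4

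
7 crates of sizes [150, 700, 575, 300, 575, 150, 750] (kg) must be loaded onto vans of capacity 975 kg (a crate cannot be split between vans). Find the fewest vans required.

4

Total = 750 + 700 + 575 + 575 + 300 + 150 + 150 = 3200 kg.
Lower bound: ⌈3200/975⌉ = 4 vans.
A packing using 4 vans:
  van 1: 750 + 150 = 900
  van 2: 700 + 150 = 850
  van 3: 575 + 300 = 875
  van 4: 575 = 575
This matches the lower bound, so 4 is optimal.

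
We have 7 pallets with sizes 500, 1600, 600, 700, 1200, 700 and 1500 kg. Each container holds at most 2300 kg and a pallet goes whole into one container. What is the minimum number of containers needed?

Total = 1600 + 1500 + 1200 + 700 + 700 + 600 + 500 = 6800 kg.
Lower bound: ⌈6800/2300⌉ = 3 containers.
A packing using 3 containers:
  container 1: 1600 + 700 = 2300
  container 2: 1500 + 700 = 2200
  container 3: 1200 + 600 + 500 = 2300
This matches the lower bound, so 3 is optimal.

3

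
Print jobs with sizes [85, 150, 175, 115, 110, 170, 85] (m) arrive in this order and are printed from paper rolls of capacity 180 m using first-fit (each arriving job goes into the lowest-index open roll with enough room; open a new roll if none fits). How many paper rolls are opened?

  85 → roll 1 (new)  [load 85/180]
  150 → roll 2 (new)  [load 150/180]
  175 → roll 3 (new)  [load 175/180]
  115 → roll 4 (new)  [load 115/180]
  110 → roll 5 (new)  [load 110/180]
  170 → roll 6 (new)  [load 170/180]
  85 → roll 1  [load 170/180]
6 paper rolls opened.

6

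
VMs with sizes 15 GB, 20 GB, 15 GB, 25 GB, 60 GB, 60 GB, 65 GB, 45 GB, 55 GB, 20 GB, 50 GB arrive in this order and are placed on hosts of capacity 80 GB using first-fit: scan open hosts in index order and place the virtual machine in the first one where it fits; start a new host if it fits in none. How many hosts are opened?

7

  15 → host 1 (new)  [load 15/80]
  20 → host 1  [load 35/80]
  15 → host 1  [load 50/80]
  25 → host 1  [load 75/80]
  60 → host 2 (new)  [load 60/80]
  60 → host 3 (new)  [load 60/80]
  65 → host 4 (new)  [load 65/80]
  45 → host 5 (new)  [load 45/80]
  55 → host 6 (new)  [load 55/80]
  20 → host 2  [load 80/80]
  50 → host 7 (new)  [load 50/80]
7 hosts opened.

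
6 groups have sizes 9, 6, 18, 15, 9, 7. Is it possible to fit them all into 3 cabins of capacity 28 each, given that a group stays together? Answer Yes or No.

Yes

A valid assignment using 3 cabins:
  cabin 1: 18 + 9 = 27
  cabin 2: 15 + 9 = 24
  cabin 3: 7 + 6 = 13
Every load is within 28, so 3 cabins suffice.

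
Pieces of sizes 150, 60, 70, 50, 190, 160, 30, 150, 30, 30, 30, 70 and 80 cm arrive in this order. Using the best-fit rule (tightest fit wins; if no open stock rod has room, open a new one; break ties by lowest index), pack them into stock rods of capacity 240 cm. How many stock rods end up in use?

5

  150 → stock rod 1 (new)  [load 150/240]
  60 → stock rod 1  [load 210/240]
  70 → stock rod 2 (new)  [load 70/240]
  50 → stock rod 2  [load 120/240]
  190 → stock rod 3 (new)  [load 190/240]
  160 → stock rod 4 (new)  [load 160/240]
  30 → stock rod 1  [load 240/240]
  150 → stock rod 5 (new)  [load 150/240]
  30 → stock rod 3  [load 220/240]
  30 → stock rod 4  [load 190/240]
  30 → stock rod 4  [load 220/240]
  70 → stock rod 5  [load 220/240]
  80 → stock rod 2  [load 200/240]
5 stock rods opened.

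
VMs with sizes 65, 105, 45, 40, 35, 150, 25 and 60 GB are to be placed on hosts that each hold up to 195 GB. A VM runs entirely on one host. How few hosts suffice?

Total = 150 + 105 + 65 + 60 + 45 + 40 + 35 + 25 = 525 GB.
Lower bound: ⌈525/195⌉ = 3 hosts.
A packing using 3 hosts:
  host 1: 150 + 45 = 195
  host 2: 105 + 65 + 25 = 195
  host 3: 60 + 40 + 35 = 135
This matches the lower bound, so 3 is optimal.

3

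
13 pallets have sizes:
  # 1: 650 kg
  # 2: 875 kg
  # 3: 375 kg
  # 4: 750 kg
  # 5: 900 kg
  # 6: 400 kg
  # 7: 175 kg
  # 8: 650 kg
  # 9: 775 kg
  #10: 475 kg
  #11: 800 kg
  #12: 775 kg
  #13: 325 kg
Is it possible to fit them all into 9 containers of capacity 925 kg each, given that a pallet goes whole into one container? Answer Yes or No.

No

Total = 7925 kg; ⌈7925/925⌉ = 9.
The bound of 9 does not rule out 9, but exhaustive search shows no assignment into 9 containers of capacity 925 kg exists — the minimum is 10.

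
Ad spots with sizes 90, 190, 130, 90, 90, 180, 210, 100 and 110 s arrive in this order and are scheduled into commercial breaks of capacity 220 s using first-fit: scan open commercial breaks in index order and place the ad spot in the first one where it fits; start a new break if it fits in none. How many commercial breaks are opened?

  90 → break 1 (new)  [load 90/220]
  190 → break 2 (new)  [load 190/220]
  130 → break 1  [load 220/220]
  90 → break 3 (new)  [load 90/220]
  90 → break 3  [load 180/220]
  180 → break 4 (new)  [load 180/220]
  210 → break 5 (new)  [load 210/220]
  100 → break 6 (new)  [load 100/220]
  110 → break 6  [load 210/220]
6 commercial breaks opened.

6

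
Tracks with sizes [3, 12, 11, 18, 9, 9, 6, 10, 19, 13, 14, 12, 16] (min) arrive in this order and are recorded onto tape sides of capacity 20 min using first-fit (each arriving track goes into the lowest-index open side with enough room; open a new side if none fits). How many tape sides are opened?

10

  3 → side 1 (new)  [load 3/20]
  12 → side 1  [load 15/20]
  11 → side 2 (new)  [load 11/20]
  18 → side 3 (new)  [load 18/20]
  9 → side 2  [load 20/20]
  9 → side 4 (new)  [load 9/20]
  6 → side 4  [load 15/20]
  10 → side 5 (new)  [load 10/20]
  19 → side 6 (new)  [load 19/20]
  13 → side 7 (new)  [load 13/20]
  14 → side 8 (new)  [load 14/20]
  12 → side 9 (new)  [load 12/20]
  16 → side 10 (new)  [load 16/20]
10 tape sides opened.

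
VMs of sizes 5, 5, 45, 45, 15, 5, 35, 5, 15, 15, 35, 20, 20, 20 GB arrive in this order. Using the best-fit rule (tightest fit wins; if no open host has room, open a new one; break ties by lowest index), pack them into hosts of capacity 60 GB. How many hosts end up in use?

  5 → host 1 (new)  [load 5/60]
  5 → host 1  [load 10/60]
  45 → host 1  [load 55/60]
  45 → host 2 (new)  [load 45/60]
  15 → host 2  [load 60/60]
  5 → host 1  [load 60/60]
  35 → host 3 (new)  [load 35/60]
  5 → host 3  [load 40/60]
  15 → host 3  [load 55/60]
  15 → host 4 (new)  [load 15/60]
  35 → host 4  [load 50/60]
  20 → host 5 (new)  [load 20/60]
  20 → host 5  [load 40/60]
  20 → host 5  [load 60/60]
5 hosts opened.

5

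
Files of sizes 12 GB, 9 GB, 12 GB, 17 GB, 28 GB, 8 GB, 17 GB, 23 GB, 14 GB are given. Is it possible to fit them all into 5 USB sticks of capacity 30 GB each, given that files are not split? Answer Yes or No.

No

Total = 140 GB; ⌈140/30⌉ = 5.
The bound of 5 does not rule out 5, but exhaustive search shows no assignment into 5 USB sticks of capacity 30 GB exists — the minimum is 6.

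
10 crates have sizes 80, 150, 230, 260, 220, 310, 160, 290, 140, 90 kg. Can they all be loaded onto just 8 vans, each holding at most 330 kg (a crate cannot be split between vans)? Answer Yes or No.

A valid assignment using 7 vans:
  van 1: 310 = 310
  van 2: 290 = 290
  van 3: 260 = 260
  van 4: 230 + 90 = 320
  van 5: 220 + 80 = 300
  van 6: 160 + 150 = 310
  van 7: 140 = 140
That uses only 7 ≤ 8, so 8 vans are enough.

Yes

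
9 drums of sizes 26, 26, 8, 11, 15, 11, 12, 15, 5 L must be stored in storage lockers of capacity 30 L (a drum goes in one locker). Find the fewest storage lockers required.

Total = 26 + 26 + 15 + 15 + 12 + 11 + 11 + 8 + 5 = 129 L.
Lower bound: ⌈129/30⌉ = 5 storage lockers.
A packing using 5 storage lockers:
  locker 1: 26 = 26
  locker 2: 26 = 26
  locker 3: 15 + 15 = 30
  locker 4: 12 + 11 + 5 = 28
  locker 5: 11 + 8 = 19
This matches the lower bound, so 5 is optimal.

5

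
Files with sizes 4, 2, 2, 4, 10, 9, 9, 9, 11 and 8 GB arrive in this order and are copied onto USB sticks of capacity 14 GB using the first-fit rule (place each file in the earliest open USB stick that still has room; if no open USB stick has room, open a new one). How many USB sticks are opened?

7

  4 → USB stick 1 (new)  [load 4/14]
  2 → USB stick 1  [load 6/14]
  2 → USB stick 1  [load 8/14]
  4 → USB stick 1  [load 12/14]
  10 → USB stick 2 (new)  [load 10/14]
  9 → USB stick 3 (new)  [load 9/14]
  9 → USB stick 4 (new)  [load 9/14]
  9 → USB stick 5 (new)  [load 9/14]
  11 → USB stick 6 (new)  [load 11/14]
  8 → USB stick 7 (new)  [load 8/14]
7 USB sticks opened.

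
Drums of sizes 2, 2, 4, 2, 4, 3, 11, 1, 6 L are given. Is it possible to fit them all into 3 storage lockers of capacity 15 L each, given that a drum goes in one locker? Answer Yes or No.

Yes

A valid assignment using 3 storage lockers:
  locker 1: 11 + 4 = 15
  locker 2: 6 + 4 + 3 + 2 = 15
  locker 3: 2 + 2 + 1 = 5
Every load is within 15 L, so 3 storage lockers suffice.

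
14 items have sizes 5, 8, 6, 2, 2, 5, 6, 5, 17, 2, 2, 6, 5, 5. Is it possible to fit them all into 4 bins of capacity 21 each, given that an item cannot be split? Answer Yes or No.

A valid assignment using 4 bins:
  bin 1: 17 + 2 + 2 = 21
  bin 2: 8 + 6 + 6 = 20
  bin 3: 6 + 5 + 5 + 5 = 21
  bin 4: 5 + 5 + 2 + 2 = 14
Every load is within 21, so 4 bins suffice.

Yes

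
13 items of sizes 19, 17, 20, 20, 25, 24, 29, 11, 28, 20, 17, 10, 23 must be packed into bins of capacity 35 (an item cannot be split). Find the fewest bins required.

10

Total = 29 + 28 + 25 + 24 + 23 + 20 + 20 + 20 + 19 + 17 + 17 + 11 + 10 = 263.
Lower bound: ⌈263/35⌉ = 8 bins.
Also, 9 items each exceed 35/2, and no two of those can share a bin, so at least 9 bins are needed.
A packing using 10 bins:
  bin 1: 29 = 29
  bin 2: 28 = 28
  bin 3: 25 + 10 = 35
  bin 4: 24 + 11 = 35
  bin 5: 23 = 23
  bin 6: 20 = 20
  bin 7: 20 = 20
  bin 8: 20 = 20
  bin 9: 19 = 19
  bin 10: 17 + 17 = 34
No arrangement into 9 bins stays within capacity, so 10 is optimal.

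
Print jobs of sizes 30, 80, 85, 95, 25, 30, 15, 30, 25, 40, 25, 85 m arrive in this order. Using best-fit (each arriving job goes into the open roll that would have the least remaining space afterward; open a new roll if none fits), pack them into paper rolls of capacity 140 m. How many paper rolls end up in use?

5

  30 → roll 1 (new)  [load 30/140]
  80 → roll 1  [load 110/140]
  85 → roll 2 (new)  [load 85/140]
  95 → roll 3 (new)  [load 95/140]
  25 → roll 1  [load 135/140]
  30 → roll 3  [load 125/140]
  15 → roll 3  [load 140/140]
  30 → roll 2  [load 115/140]
  25 → roll 2  [load 140/140]
  40 → roll 4 (new)  [load 40/140]
  25 → roll 4  [load 65/140]
  85 → roll 5 (new)  [load 85/140]
5 paper rolls opened.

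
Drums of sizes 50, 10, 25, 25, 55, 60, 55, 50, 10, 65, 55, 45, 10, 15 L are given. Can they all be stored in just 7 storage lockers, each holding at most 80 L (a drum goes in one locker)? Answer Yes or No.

Total = 530 L; ⌈530/80⌉ = 7.
8 drums each exceed half the capacity and cannot share a locker, forcing at least 8 storage lockers.
At least 8 storage lockers are required, but only 7 are allowed.

No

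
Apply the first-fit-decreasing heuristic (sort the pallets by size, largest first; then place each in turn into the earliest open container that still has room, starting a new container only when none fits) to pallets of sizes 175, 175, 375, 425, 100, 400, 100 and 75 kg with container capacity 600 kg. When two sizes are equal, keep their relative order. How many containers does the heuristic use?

Sorted descending: 425, 400, 375, 175, 175, 100, 100, 75.
  425 → container 1 (new)  [load 425/600]
  400 → container 2 (new)  [load 400/600]
  375 → container 3 (new)  [load 375/600]
  175 → container 1  [load 600/600]
  175 → container 2  [load 575/600]
  100 → container 3  [load 475/600]
  100 → container 3  [load 575/600]
  75 → container 4 (new)  [load 75/600]
4 containers opened.

4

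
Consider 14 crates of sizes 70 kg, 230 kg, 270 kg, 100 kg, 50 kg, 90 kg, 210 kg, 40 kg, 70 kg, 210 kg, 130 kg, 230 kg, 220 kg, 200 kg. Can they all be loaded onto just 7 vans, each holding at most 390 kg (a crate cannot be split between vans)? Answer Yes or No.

Yes

A valid assignment using 7 vans:
  van 1: 270 + 100 = 370
  van 2: 230 + 130 = 360
  van 3: 230 + 90 + 70 = 390
  van 4: 220 + 70 + 50 + 40 = 380
  van 5: 210 = 210
  van 6: 210 = 210
  van 7: 200 = 200
Every load is within 390 kg, so 7 vans suffice.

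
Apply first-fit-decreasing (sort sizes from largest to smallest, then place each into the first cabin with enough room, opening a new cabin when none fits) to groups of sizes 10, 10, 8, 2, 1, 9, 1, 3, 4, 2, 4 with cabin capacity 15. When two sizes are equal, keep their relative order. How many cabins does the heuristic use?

4

Sorted descending: 10, 10, 9, 8, 4, 4, 3, 2, 2, 1, 1.
  10 → cabin 1 (new)  [load 10/15]
  10 → cabin 2 (new)  [load 10/15]
  9 → cabin 3 (new)  [load 9/15]
  8 → cabin 4 (new)  [load 8/15]
  4 → cabin 1  [load 14/15]
  4 → cabin 2  [load 14/15]
  3 → cabin 3  [load 12/15]
  2 → cabin 3  [load 14/15]
  2 → cabin 4  [load 10/15]
  1 → cabin 1  [load 15/15]
  1 → cabin 2  [load 15/15]
4 cabins opened.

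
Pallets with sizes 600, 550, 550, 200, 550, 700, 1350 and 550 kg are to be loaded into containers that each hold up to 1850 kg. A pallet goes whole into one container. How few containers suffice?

3

Total = 1350 + 700 + 600 + 550 + 550 + 550 + 550 + 200 = 5050 kg.
Lower bound: ⌈5050/1850⌉ = 3 containers.
A packing using 3 containers:
  container 1: 1350 + 200 = 1550
  container 2: 700 + 600 + 550 = 1850
  container 3: 550 + 550 + 550 = 1650
This matches the lower bound, so 3 is optimal.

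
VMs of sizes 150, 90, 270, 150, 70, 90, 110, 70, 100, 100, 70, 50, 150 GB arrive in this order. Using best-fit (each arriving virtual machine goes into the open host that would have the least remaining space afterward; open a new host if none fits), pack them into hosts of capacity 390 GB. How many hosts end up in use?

  150 → host 1 (new)  [load 150/390]
  90 → host 1  [load 240/390]
  270 → host 2 (new)  [load 270/390]
  150 → host 1  [load 390/390]
  70 → host 2  [load 340/390]
  90 → host 3 (new)  [load 90/390]
  110 → host 3  [load 200/390]
  70 → host 3  [load 270/390]
  100 → host 3  [load 370/390]
  100 → host 4 (new)  [load 100/390]
  70 → host 4  [load 170/390]
  50 → host 2  [load 390/390]
  150 → host 4  [load 320/390]
4 hosts opened.

4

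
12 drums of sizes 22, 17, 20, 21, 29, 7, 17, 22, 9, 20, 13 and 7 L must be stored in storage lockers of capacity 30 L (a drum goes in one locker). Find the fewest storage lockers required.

Total = 29 + 22 + 22 + 21 + 20 + 20 + 17 + 17 + 13 + 9 + 7 + 7 = 204 L.
Lower bound: ⌈204/30⌉ = 7 storage lockers.
Also, 8 drums each exceed 15 L, and no two of those can share a locker, so at least 8 storage lockers are needed.
A packing using 8 storage lockers:
  locker 1: 29 = 29
  locker 2: 22 + 7 = 29
  locker 3: 22 + 7 = 29
  locker 4: 21 + 9 = 30
  locker 5: 20 = 20
  locker 6: 20 = 20
  locker 7: 17 + 13 = 30
  locker 8: 17 = 17
This matches the lower bound, so 8 is optimal.

8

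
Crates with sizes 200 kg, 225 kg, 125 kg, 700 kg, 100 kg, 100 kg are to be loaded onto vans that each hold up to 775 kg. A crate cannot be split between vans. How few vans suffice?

2

Total = 700 + 225 + 200 + 125 + 100 + 100 = 1450 kg.
Lower bound: ⌈1450/775⌉ = 2 vans.
A packing using 2 vans:
  van 1: 700 = 700
  van 2: 225 + 200 + 125 + 100 + 100 = 750
This matches the lower bound, so 2 is optimal.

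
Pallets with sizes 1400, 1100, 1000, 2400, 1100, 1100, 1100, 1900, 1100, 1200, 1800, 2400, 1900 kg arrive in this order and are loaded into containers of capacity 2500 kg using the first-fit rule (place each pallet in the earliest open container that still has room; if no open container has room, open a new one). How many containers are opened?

9

  1400 → container 1 (new)  [load 1400/2500]
  1100 → container 1  [load 2500/2500]
  1000 → container 2 (new)  [load 1000/2500]
  2400 → container 3 (new)  [load 2400/2500]
  1100 → container 2  [load 2100/2500]
  1100 → container 4 (new)  [load 1100/2500]
  1100 → container 4  [load 2200/2500]
  1900 → container 5 (new)  [load 1900/2500]
  1100 → container 6 (new)  [load 1100/2500]
  1200 → container 6  [load 2300/2500]
  1800 → container 7 (new)  [load 1800/2500]
  2400 → container 8 (new)  [load 2400/2500]
  1900 → container 9 (new)  [load 1900/2500]
9 containers opened.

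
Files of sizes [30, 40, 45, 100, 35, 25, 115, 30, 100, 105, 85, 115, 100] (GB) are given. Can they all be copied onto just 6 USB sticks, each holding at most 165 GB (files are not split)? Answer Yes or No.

Total = 925 GB; ⌈925/165⌉ = 6.
7 files each exceed half the capacity and cannot share a USB stick, forcing at least 7 USB sticks.
At least 7 USB sticks are required, but only 6 are allowed.

No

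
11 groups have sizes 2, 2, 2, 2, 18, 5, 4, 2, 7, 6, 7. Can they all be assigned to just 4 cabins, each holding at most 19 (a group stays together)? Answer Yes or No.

A valid assignment using 4 cabins:
  cabin 1: 18 = 18
  cabin 2: 7 + 7 + 5 = 19
  cabin 3: 6 + 4 + 2 + 2 + 2 + 2 = 18
  cabin 4: 2 = 2
Every load is within 19, so 4 cabins suffice.

Yes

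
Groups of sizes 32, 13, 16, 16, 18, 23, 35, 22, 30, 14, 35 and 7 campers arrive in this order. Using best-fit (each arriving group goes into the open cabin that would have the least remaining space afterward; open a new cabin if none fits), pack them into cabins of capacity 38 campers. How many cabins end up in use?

  32 → cabin 1 (new)  [load 32/38]
  13 → cabin 2 (new)  [load 13/38]
  16 → cabin 2  [load 29/38]
  16 → cabin 3 (new)  [load 16/38]
  18 → cabin 3  [load 34/38]
  23 → cabin 4 (new)  [load 23/38]
  35 → cabin 5 (new)  [load 35/38]
  22 → cabin 6 (new)  [load 22/38]
  30 → cabin 7 (new)  [load 30/38]
  14 → cabin 4  [load 37/38]
  35 → cabin 8 (new)  [load 35/38]
  7 → cabin 7  [load 37/38]
8 cabins opened.

8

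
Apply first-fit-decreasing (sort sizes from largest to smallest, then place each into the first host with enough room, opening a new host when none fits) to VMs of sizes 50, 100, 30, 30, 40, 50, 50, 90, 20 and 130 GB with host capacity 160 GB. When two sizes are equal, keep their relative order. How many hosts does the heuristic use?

4

Sorted descending: 130, 100, 90, 50, 50, 50, 40, 30, 30, 20.
  130 → host 1 (new)  [load 130/160]
  100 → host 2 (new)  [load 100/160]
  90 → host 3 (new)  [load 90/160]
  50 → host 2  [load 150/160]
  50 → host 3  [load 140/160]
  50 → host 4 (new)  [load 50/160]
  40 → host 4  [load 90/160]
  30 → host 1  [load 160/160]
  30 → host 4  [load 120/160]
  20 → host 3  [load 160/160]
4 hosts opened.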